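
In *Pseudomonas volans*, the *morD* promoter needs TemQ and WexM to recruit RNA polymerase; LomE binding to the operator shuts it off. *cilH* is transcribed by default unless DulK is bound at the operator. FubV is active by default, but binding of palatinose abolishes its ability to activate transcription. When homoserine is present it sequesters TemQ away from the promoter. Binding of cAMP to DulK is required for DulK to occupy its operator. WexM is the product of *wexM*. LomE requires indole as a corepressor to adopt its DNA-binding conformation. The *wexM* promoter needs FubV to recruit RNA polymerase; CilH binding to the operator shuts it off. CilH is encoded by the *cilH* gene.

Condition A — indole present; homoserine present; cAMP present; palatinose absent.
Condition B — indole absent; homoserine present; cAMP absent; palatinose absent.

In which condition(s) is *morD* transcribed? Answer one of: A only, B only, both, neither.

Condition A:
Indole is present, so LomE is active.
Homoserine is present, so TemQ is inactive.
cAMP is present, so DulK is active.
With repressor DulK bound, *cilH* is not transcribed.
So CilH is not produced.
Palatinose is absent, so FubV is active.
No repressor is bound and FubV is active, so *wexM* is transcribed.
So WexM is produced and active.
With repressor LomE bound, *morD* is not transcribed.
→ *morD* is OFF in A.
Condition B:
Indole is absent, so LomE is inactive.
Homoserine is present, so TemQ is inactive.
cAMP is absent, so DulK is inactive.
With no repressor bound, *cilH* is transcribed.
So CilH is produced and active.
Palatinose is absent, so FubV is active.
With repressor CilH bound, *wexM* is not transcribed.
So WexM is not produced.
Required activator TemQ is absent, so *morD* is not transcribed.
→ *morD* is OFF in B.

neither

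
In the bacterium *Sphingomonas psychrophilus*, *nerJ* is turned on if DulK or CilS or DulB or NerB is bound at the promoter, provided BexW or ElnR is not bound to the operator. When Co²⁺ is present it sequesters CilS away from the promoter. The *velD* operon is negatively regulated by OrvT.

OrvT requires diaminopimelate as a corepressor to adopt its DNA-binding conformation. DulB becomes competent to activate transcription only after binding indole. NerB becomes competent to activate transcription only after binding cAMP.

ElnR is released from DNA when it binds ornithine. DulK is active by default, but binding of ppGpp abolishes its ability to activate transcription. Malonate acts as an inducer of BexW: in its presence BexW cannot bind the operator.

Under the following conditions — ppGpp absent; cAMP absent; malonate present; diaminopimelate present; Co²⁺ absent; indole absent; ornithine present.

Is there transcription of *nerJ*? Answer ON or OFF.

ON

ppGpp is absent, so DulK is active.
Malonate is present, so BexW is inactive.
Co²⁺ is absent, so CilS is active.
Indole is absent, so DulB is inactive.
Ornithine is present, so ElnR is inactive.
cAMP is absent, so NerB is inactive.
Activator DulK is present, so *nerJ* is transcribed.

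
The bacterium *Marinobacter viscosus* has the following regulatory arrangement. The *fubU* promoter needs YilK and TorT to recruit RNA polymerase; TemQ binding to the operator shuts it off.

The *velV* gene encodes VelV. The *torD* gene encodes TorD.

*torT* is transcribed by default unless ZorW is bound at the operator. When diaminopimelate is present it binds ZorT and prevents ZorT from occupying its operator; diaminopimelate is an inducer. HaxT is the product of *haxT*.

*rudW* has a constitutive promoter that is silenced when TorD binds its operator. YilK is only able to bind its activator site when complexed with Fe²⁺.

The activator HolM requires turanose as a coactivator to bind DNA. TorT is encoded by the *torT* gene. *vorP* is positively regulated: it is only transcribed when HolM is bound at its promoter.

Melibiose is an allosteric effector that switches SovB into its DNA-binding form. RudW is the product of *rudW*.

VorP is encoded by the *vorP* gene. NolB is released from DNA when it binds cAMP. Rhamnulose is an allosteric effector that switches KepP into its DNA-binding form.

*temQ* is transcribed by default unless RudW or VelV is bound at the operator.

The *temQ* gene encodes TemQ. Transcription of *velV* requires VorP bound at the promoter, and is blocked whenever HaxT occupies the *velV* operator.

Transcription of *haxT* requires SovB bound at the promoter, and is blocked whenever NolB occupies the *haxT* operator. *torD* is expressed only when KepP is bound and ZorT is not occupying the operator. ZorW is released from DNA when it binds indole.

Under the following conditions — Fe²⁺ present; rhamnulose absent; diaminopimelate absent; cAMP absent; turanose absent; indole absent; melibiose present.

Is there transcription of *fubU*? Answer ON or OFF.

Fe²⁺ is present, so YilK is active.
Diaminopimelate is absent, so ZorT is active.
Rhamnulose is absent, so KepP is inactive.
With repressor ZorT bound, *torD* is not transcribed.
So TorD is not produced.
With no repressor bound, *rudW* is transcribed.
So RudW is produced and active.
Melibiose is present, so SovB is active.
cAMP is absent, so NolB is active.
With repressor NolB bound, *haxT* is not transcribed.
So HaxT is not produced.
Turanose is absent, so HolM is inactive.
Required activator HolM is absent, so *vorP* is not transcribed.
So VorP is not produced.
Required activator VorP is absent, so *velV* is not transcribed.
So VelV is not produced.
With repressor RudW bound, *temQ* is not transcribed.
So TemQ is not produced.
Indole is absent, so ZorW is active.
With repressor ZorW bound, *torT* is not transcribed.
So TorT is not produced.
Required activator TorT is absent, so *fubU* is not transcribed.

OFF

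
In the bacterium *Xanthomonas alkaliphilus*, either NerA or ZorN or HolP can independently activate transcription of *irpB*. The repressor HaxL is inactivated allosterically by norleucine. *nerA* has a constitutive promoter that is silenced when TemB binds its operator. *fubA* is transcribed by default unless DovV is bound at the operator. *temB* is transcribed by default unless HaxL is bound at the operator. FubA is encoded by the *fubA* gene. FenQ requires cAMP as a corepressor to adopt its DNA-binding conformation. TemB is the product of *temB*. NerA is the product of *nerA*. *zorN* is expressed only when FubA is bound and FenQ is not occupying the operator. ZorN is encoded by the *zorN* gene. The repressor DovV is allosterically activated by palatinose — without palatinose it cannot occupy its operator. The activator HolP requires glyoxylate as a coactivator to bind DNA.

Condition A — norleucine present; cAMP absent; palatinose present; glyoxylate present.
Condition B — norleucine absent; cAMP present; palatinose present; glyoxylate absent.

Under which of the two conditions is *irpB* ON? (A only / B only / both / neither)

Condition A:
Norleucine is present, so HaxL is inactive.
With no repressor bound, *temB* is transcribed.
So TemB is produced and active.
With repressor TemB bound, *nerA* is not transcribed.
So NerA is not produced.
cAMP is absent, so FenQ is inactive.
Palatinose is present, so DovV is active.
With repressor DovV bound, *fubA* is not transcribed.
So FubA is not produced.
Required activator FubA is absent, so *zorN* is not transcribed.
So ZorN is not produced.
Glyoxylate is present, so HolP is active.
Activator HolP is present, so *irpB* is transcribed.
→ *irpB* is ON in A.
Condition B:
Norleucine is absent, so HaxL is active.
With repressor HaxL bound, *temB* is not transcribed.
So TemB is not produced.
With no repressor bound, *nerA* is transcribed.
So NerA is produced and active.
cAMP is present, so FenQ is active.
Palatinose is present, so DovV is active.
With repressor DovV bound, *fubA* is not transcribed.
So FubA is not produced.
With repressor FenQ bound, *zorN* is not transcribed.
So ZorN is not produced.
Glyoxylate is absent, so HolP is inactive.
Activator NerA is present, so *irpB* is transcribed.
→ *irpB* is ON in B.

both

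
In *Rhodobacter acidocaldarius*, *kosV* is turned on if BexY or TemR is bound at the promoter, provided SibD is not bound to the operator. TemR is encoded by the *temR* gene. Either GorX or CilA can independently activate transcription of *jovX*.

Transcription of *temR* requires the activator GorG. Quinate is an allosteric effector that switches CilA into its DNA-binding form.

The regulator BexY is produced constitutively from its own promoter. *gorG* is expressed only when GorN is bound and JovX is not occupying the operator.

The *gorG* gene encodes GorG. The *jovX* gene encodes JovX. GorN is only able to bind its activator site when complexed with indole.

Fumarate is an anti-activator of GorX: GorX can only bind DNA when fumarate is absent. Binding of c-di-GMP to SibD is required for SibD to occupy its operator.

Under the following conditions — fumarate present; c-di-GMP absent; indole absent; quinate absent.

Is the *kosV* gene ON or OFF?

BexY is produced constitutively and is active.
Fumarate is present, so GorX is inactive.
Quinate is absent, so CilA is inactive.
No activator is available at the *jovX* promoter, so *jovX* is not transcribed.
So JovX is not produced.
Indole is absent, so GorN is inactive.
Required activator GorN is absent, so *gorG* is not transcribed.
So GorG is not produced.
Required activator GorG is absent, so *temR* is not transcribed.
So TemR is not produced.
c-di-GMP is absent, so SibD is inactive.
Activator BexY is present, so *kosV* is transcribed.

ON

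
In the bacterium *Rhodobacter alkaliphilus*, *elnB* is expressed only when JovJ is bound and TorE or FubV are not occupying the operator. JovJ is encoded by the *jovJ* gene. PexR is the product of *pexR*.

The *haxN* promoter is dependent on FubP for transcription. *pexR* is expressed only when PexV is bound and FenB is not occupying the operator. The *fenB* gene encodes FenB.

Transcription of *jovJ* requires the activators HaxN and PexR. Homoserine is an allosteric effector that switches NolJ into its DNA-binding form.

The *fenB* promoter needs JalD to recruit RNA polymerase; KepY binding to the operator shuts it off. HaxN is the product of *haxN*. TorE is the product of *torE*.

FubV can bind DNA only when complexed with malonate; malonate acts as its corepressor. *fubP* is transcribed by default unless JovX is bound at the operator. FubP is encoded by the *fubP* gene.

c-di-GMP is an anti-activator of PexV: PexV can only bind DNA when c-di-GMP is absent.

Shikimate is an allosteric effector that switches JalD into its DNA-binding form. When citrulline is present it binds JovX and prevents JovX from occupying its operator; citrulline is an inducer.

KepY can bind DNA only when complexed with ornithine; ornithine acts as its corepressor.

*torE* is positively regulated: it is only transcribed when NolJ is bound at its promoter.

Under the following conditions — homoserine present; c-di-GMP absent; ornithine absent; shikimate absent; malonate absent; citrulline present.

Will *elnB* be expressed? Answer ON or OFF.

Homoserine is present, so NolJ is active.
No repressor is bound and NolJ is active, so *torE* is transcribed.
So TorE is produced and active.
Citrulline is present, so JovX is inactive.
With no repressor bound, *fubP* is transcribed.
So FubP is produced and active.
No repressor is bound and FubP is active, so *haxN* is transcribed.
So HaxN is produced and active.
c-di-GMP is absent, so PexV is active.
Shikimate is absent, so JalD is inactive.
Ornithine is absent, so KepY is inactive.
Required activator JalD is absent, so *fenB* is not transcribed.
So FenB is not produced.
No repressor is bound and PexV is active, so *pexR* is transcribed.
So PexR is produced and active.
No repressor is bound and HaxN and PexR are active, so *jovJ* is transcribed.
So JovJ is produced and active.
Malonate is absent, so FubV is inactive.
With repressor TorE bound, *elnB* is not transcribed.

OFF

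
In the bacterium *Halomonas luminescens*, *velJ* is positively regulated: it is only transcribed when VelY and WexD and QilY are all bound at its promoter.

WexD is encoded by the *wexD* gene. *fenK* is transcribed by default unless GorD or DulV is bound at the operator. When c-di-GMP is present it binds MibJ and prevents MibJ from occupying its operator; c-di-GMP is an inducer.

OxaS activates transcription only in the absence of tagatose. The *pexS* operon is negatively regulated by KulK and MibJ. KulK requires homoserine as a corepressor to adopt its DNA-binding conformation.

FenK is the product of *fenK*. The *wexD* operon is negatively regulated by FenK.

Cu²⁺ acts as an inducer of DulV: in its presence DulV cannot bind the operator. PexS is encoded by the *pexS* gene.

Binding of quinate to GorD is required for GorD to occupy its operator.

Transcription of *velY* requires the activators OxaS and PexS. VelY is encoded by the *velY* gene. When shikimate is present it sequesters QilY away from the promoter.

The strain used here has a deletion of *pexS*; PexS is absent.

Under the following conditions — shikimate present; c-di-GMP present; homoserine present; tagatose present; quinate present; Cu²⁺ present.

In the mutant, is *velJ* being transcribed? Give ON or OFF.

OFF

Tagatose is present, so OxaS is inactive.
PexS is non-functional in this strain, so it has no effect.
Required activator OxaS is absent, so *velY* is not transcribed.
So VelY is not produced.
Quinate is present, so GorD is active.
Cu²⁺ is present, so DulV is inactive.
With repressor GorD bound, *fenK* is not transcribed.
So FenK is not produced.
With no repressor bound, *wexD* is transcribed.
So WexD is produced and active.
Shikimate is present, so QilY is inactive.
Required activator VelY is absent, so *velJ* is not transcribed.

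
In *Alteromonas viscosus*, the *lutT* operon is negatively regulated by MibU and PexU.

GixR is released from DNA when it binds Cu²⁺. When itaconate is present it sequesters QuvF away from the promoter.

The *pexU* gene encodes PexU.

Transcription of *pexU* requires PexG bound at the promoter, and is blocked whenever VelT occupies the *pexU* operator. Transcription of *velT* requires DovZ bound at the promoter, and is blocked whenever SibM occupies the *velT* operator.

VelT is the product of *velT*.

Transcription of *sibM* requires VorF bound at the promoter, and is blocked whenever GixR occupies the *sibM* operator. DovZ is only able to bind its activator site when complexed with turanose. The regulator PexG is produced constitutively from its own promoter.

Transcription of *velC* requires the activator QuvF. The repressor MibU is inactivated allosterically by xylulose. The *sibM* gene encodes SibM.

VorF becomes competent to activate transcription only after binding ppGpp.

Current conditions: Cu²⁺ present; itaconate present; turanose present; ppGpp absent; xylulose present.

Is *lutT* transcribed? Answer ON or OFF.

Xylulose is present, so MibU is inactive.
PexG is produced constitutively and is active.
Turanose is present, so DovZ is active.
Cu²⁺ is present, so GixR is inactive.
ppGpp is absent, so VorF is inactive.
Required activator VorF is absent, so *sibM* is not transcribed.
So SibM is not produced.
No repressor is bound and DovZ is active, so *velT* is transcribed.
So VelT is produced and active.
With repressor VelT bound, *pexU* is not transcribed.
So PexU is not produced.
With no repressor bound, *lutT* is transcribed.

ON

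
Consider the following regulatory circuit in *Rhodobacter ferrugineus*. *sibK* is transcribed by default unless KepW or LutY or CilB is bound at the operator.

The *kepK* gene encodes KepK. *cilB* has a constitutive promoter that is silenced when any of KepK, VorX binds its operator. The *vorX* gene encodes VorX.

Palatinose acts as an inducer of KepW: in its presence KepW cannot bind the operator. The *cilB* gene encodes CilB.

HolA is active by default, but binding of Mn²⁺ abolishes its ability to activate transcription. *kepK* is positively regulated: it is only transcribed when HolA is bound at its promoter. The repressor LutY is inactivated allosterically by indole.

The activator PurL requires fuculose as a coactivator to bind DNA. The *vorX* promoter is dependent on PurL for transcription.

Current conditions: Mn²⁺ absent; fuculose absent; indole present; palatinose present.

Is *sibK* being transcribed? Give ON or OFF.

Palatinose is present, so KepW is inactive.
Indole is present, so LutY is inactive.
Mn²⁺ is absent, so HolA is active.
No repressor is bound and HolA is active, so *kepK* is transcribed.
So KepK is produced and active.
Fuculose is absent, so PurL is inactive.
Required activator PurL is absent, so *vorX* is not transcribed.
So VorX is not produced.
With repressor KepK bound, *cilB* is not transcribed.
So CilB is not produced.
With no repressor bound, *sibK* is transcribed.

ON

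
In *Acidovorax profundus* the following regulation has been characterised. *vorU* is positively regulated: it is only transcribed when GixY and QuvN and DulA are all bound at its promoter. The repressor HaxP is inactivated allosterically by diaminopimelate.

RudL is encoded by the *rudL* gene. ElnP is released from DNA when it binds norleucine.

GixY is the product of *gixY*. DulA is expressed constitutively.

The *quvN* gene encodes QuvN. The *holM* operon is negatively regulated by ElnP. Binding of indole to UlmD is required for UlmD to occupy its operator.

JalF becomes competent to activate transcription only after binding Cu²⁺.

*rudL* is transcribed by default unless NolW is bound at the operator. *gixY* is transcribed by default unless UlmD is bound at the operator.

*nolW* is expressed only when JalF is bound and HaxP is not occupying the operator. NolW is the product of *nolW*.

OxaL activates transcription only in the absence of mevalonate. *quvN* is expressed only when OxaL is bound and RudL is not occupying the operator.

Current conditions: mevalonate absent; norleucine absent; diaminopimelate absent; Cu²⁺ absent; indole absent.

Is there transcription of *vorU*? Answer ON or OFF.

Indole is absent, so UlmD is inactive.
With no repressor bound, *gixY* is transcribed.
So GixY is produced and active.
Diaminopimelate is absent, so HaxP is active.
Cu²⁺ is absent, so JalF is inactive.
With repressor HaxP bound, *nolW* is not transcribed.
So NolW is not produced.
With no repressor bound, *rudL* is transcribed.
So RudL is produced and active.
Mevalonate is absent, so OxaL is active.
With repressor RudL bound, *quvN* is not transcribed.
So QuvN is not produced.
DulA is produced constitutively and is active.
Required activator QuvN is absent, so *vorU* is not transcribed.

OFF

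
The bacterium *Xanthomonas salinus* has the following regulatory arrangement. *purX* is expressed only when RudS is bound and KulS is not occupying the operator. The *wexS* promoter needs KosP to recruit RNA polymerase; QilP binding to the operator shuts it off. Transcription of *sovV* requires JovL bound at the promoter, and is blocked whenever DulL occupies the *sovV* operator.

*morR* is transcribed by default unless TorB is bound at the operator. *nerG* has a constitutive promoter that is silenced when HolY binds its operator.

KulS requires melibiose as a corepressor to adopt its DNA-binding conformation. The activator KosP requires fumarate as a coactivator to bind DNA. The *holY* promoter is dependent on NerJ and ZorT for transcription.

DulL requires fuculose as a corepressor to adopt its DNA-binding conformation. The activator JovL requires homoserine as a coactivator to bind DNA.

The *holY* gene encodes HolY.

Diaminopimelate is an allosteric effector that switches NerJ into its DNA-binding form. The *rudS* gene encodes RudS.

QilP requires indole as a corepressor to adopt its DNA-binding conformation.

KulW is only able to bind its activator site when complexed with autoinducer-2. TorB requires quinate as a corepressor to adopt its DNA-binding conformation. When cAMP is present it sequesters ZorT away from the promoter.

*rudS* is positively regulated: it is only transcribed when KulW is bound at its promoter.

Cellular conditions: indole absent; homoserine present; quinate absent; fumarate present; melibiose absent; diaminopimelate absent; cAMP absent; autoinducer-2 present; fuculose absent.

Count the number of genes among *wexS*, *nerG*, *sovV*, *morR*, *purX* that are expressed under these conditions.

5

Indole is absent, so QilP is inactive.
Fumarate is present, so KosP is active.
No repressor is bound and KosP is active, so *wexS* is transcribed.
→ *wexS* is ON.
Diaminopimelate is absent, so NerJ is inactive.
cAMP is absent, so ZorT is active.
Required activator NerJ is absent, so *holY* is not transcribed.
So HolY is not produced.
With no repressor bound, *nerG* is transcribed.
→ *nerG* is ON.
Fuculose is absent, so DulL is inactive.
Homoserine is present, so JovL is active.
No repressor is bound and JovL is active, so *sovV* is transcribed.
→ *sovV* is ON.
Quinate is absent, so TorB is inactive.
With no repressor bound, *morR* is transcribed.
→ *morR* is ON.
Melibiose is absent, so KulS is inactive.
Autoinducer-2 is present, so KulW is active.
No repressor is bound and KulW is active, so *rudS* is transcribed.
So RudS is produced and active.
No repressor is bound and RudS is active, so *purX* is transcribed.
→ *purX* is ON.
5 of the 5 genes are transcribed.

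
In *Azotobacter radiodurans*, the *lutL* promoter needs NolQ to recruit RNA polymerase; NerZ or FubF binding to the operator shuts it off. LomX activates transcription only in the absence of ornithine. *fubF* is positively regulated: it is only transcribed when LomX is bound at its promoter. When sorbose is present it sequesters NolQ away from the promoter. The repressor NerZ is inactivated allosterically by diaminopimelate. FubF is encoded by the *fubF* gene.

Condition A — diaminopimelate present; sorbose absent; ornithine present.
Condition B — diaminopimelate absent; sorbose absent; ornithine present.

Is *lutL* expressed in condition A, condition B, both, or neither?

A only

Condition A:
Diaminopimelate is present, so NerZ is inactive.
Sorbose is absent, so NolQ is active.
Ornithine is present, so LomX is inactive.
Required activator LomX is absent, so *fubF* is not transcribed.
So FubF is not produced.
No repressor is bound and NolQ is active, so *lutL* is transcribed.
→ *lutL* is ON in A.
Condition B:
Diaminopimelate is absent, so NerZ is active.
Sorbose is absent, so NolQ is active.
Ornithine is present, so LomX is inactive.
Required activator LomX is absent, so *fubF* is not transcribed.
So FubF is not produced.
With repressor NerZ bound, *lutL* is not transcribed.
→ *lutL* is OFF in B.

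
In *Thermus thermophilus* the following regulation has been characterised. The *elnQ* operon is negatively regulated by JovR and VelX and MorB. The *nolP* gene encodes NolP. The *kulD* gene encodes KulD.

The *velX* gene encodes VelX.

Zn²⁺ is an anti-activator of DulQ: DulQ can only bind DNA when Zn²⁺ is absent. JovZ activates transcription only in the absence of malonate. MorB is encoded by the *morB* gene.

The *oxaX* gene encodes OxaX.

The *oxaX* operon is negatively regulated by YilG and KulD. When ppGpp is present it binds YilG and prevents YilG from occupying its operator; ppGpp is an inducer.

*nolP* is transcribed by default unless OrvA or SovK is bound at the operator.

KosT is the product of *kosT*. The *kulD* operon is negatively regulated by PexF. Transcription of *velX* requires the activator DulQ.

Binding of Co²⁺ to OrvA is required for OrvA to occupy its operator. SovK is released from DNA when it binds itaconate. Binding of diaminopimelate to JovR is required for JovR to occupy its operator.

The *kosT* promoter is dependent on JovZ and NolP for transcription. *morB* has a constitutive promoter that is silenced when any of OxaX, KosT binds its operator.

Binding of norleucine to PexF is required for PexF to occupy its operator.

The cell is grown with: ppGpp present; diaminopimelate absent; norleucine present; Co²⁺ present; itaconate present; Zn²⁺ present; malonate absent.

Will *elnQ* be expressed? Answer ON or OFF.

Diaminopimelate is absent, so JovR is inactive.
Zn²⁺ is present, so DulQ is inactive.
Required activator DulQ is absent, so *velX* is not transcribed.
So VelX is not produced.
ppGpp is present, so YilG is inactive.
Norleucine is present, so PexF is active.
With repressor PexF bound, *kulD* is not transcribed.
So KulD is not produced.
With no repressor bound, *oxaX* is transcribed.
So OxaX is produced and active.
Malonate is absent, so JovZ is active.
Co²⁺ is present, so OrvA is active.
Itaconate is present, so SovK is inactive.
With repressor OrvA bound, *nolP* is not transcribed.
So NolP is not produced.
Required activator NolP is absent, so *kosT* is not transcribed.
So KosT is not produced.
With repressor OxaX bound, *morB* is not transcribed.
So MorB is not produced.
With no repressor bound, *elnQ* is transcribed.

ON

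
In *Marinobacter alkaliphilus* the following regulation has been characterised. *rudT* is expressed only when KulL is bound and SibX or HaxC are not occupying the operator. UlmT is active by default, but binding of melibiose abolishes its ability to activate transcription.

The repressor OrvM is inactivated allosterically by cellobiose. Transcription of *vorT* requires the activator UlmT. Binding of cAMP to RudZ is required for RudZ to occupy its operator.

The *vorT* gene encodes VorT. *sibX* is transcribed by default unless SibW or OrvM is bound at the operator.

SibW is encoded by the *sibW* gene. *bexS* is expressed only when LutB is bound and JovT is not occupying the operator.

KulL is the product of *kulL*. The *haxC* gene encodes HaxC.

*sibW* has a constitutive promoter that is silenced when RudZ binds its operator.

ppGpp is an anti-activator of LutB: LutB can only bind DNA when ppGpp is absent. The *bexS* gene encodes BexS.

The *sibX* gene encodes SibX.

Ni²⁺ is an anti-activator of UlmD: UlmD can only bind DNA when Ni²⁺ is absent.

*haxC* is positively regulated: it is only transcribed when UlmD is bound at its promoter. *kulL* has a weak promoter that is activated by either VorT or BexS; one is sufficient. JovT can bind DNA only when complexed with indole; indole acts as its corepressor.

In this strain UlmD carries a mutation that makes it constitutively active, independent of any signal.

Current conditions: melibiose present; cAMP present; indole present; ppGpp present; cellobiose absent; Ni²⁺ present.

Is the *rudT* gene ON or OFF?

OFF

cAMP is present, so RudZ is active.
With repressor RudZ bound, *sibW* is not transcribed.
So SibW is not produced.
Cellobiose is absent, so OrvM is active.
With repressor OrvM bound, *sibX* is not transcribed.
So SibX is not produced.
Melibiose is present, so UlmT is inactive.
Required activator UlmT is absent, so *vorT* is not transcribed.
So VorT is not produced.
Indole is present, so JovT is active.
ppGpp is present, so LutB is inactive.
With repressor JovT bound, *bexS* is not transcribed.
So BexS is not produced.
No activator is available at the *kulL* promoter, so *kulL* is not transcribed.
So KulL is not produced.
UlmD is constitutively active in this strain.
No repressor is bound and UlmD is active, so *haxC* is transcribed.
So HaxC is produced and active.
With repressor HaxC bound, *rudT* is not transcribed.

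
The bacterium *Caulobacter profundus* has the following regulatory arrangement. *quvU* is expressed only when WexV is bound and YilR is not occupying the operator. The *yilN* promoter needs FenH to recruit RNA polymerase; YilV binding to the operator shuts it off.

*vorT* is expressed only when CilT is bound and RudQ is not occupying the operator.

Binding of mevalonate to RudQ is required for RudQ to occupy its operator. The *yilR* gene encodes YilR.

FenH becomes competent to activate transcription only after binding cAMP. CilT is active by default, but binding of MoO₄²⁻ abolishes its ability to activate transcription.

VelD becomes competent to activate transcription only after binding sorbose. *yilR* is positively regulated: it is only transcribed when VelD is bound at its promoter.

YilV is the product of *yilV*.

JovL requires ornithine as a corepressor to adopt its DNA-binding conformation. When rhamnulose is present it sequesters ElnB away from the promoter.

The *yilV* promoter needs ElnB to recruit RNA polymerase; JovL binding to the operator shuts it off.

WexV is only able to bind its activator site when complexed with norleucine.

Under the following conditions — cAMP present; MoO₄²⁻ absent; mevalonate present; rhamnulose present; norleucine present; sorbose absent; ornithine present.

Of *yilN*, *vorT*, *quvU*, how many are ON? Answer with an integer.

2

cAMP is present, so FenH is active.
Rhamnulose is present, so ElnB is inactive.
Ornithine is present, so JovL is active.
With repressor JovL bound, *yilV* is not transcribed.
So YilV is not produced.
No repressor is bound and FenH is active, so *yilN* is transcribed.
→ *yilN* is ON.
Mevalonate is present, so RudQ is active.
MoO₄²⁻ is absent, so CilT is active.
With repressor RudQ bound, *vorT* is not transcribed.
→ *vorT* is OFF.
Sorbose is absent, so VelD is inactive.
Required activator VelD is absent, so *yilR* is not transcribed.
So YilR is not produced.
Norleucine is present, so WexV is active.
No repressor is bound and WexV is active, so *quvU* is transcribed.
→ *quvU* is ON.
2 of the 3 genes are transcribed.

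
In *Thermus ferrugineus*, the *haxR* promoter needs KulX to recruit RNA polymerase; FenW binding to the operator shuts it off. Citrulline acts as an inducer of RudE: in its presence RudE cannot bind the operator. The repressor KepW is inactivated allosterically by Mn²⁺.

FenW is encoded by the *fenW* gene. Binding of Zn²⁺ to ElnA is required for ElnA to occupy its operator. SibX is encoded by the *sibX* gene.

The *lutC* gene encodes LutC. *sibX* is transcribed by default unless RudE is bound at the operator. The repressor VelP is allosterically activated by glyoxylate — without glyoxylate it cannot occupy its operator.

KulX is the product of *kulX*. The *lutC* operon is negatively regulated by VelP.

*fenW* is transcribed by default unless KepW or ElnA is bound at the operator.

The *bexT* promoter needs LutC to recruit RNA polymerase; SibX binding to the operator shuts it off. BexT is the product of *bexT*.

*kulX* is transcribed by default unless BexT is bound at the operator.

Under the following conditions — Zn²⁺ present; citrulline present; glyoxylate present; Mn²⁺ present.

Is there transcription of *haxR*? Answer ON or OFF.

Glyoxylate is present, so VelP is active.
With repressor VelP bound, *lutC* is not transcribed.
So LutC is not produced.
Citrulline is present, so RudE is inactive.
With no repressor bound, *sibX* is transcribed.
So SibX is produced and active.
With repressor SibX bound, *bexT* is not transcribed.
So BexT is not produced.
With no repressor bound, *kulX* is transcribed.
So KulX is produced and active.
Mn²⁺ is present, so KepW is inactive.
Zn²⁺ is present, so ElnA is active.
With repressor ElnA bound, *fenW* is not transcribed.
So FenW is not produced.
No repressor is bound and KulX is active, so *haxR* is transcribed.

ON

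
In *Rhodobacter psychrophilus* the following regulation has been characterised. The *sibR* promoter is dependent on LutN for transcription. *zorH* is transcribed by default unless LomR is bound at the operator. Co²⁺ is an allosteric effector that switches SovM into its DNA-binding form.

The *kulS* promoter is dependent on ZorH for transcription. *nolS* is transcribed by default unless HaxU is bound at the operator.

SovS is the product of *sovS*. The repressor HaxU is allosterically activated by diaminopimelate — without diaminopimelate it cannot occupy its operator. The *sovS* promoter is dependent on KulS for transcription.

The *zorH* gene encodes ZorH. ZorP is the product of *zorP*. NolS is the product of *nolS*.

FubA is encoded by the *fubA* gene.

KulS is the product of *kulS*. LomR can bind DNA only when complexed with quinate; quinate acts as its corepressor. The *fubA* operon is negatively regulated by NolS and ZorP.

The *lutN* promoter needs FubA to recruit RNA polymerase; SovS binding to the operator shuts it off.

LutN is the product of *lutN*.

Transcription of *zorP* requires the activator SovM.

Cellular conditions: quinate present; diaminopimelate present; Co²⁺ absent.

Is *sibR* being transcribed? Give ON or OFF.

Quinate is present, so LomR is active.
With repressor LomR bound, *zorH* is not transcribed.
So ZorH is not produced.
Required activator ZorH is absent, so *kulS* is not transcribed.
So KulS is not produced.
Required activator KulS is absent, so *sovS* is not transcribed.
So SovS is not produced.
Diaminopimelate is present, so HaxU is active.
With repressor HaxU bound, *nolS* is not transcribed.
So NolS is not produced.
Co²⁺ is absent, so SovM is inactive.
Required activator SovM is absent, so *zorP* is not transcribed.
So ZorP is not produced.
With no repressor bound, *fubA* is transcribed.
So FubA is produced and active.
No repressor is bound and FubA is active, so *lutN* is transcribed.
So LutN is produced and active.
No repressor is bound and LutN is active, so *sibR* is transcribed.

ON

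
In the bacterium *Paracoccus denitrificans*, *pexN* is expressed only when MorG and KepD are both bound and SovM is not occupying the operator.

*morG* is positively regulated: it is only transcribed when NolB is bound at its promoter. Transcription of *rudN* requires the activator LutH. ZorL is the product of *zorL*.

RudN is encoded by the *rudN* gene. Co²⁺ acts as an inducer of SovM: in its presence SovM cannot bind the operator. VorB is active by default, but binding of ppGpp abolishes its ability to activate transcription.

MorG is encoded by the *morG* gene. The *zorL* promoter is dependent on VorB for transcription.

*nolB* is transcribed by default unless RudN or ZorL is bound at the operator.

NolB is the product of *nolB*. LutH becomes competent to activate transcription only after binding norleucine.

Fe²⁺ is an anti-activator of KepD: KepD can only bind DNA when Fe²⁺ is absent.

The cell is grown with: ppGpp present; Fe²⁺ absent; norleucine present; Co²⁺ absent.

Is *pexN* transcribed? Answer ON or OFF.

Co²⁺ is absent, so SovM is active.
Norleucine is present, so LutH is active.
No repressor is bound and LutH is active, so *rudN* is transcribed.
So RudN is produced and active.
ppGpp is present, so VorB is inactive.
Required activator VorB is absent, so *zorL* is not transcribed.
So ZorL is not produced.
With repressor RudN bound, *nolB* is not transcribed.
So NolB is not produced.
Required activator NolB is absent, so *morG* is not transcribed.
So MorG is not produced.
Fe²⁺ is absent, so KepD is active.
With repressor SovM bound, *pexN* is not transcribed.

OFF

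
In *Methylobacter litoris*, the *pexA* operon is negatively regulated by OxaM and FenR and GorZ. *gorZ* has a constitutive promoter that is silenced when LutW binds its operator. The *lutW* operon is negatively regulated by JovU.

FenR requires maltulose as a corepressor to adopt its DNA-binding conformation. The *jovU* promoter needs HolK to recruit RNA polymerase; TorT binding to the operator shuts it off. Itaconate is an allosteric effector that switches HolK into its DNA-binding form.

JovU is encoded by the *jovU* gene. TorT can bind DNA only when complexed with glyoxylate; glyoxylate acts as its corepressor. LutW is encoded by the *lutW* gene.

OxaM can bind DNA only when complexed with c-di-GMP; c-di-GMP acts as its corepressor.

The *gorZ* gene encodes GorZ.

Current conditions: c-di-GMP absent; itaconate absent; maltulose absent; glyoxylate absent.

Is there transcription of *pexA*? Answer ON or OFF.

ON

c-di-GMP is absent, so OxaM is inactive.
Maltulose is absent, so FenR is inactive.
Glyoxylate is absent, so TorT is inactive.
Itaconate is absent, so HolK is inactive.
Required activator HolK is absent, so *jovU* is not transcribed.
So JovU is not produced.
With no repressor bound, *lutW* is transcribed.
So LutW is produced and active.
With repressor LutW bound, *gorZ* is not transcribed.
So GorZ is not produced.
With no repressor bound, *pexA* is transcribed.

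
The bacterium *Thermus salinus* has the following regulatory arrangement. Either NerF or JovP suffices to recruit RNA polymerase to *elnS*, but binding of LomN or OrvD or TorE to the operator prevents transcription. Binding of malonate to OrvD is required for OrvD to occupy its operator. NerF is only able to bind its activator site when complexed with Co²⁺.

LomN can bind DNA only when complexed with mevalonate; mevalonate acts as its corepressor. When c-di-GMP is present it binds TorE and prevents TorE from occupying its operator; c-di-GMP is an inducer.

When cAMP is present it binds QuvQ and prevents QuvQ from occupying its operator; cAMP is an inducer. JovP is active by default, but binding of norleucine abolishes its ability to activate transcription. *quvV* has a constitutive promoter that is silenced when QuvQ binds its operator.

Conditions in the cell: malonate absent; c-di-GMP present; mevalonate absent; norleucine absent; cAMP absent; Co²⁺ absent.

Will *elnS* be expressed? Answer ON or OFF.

Co²⁺ is absent, so NerF is inactive.
Norleucine is absent, so JovP is active.
Mevalonate is absent, so LomN is inactive.
Malonate is absent, so OrvD is inactive.
c-di-GMP is present, so TorE is inactive.
Activator JovP is present, so *elnS* is transcribed.

ON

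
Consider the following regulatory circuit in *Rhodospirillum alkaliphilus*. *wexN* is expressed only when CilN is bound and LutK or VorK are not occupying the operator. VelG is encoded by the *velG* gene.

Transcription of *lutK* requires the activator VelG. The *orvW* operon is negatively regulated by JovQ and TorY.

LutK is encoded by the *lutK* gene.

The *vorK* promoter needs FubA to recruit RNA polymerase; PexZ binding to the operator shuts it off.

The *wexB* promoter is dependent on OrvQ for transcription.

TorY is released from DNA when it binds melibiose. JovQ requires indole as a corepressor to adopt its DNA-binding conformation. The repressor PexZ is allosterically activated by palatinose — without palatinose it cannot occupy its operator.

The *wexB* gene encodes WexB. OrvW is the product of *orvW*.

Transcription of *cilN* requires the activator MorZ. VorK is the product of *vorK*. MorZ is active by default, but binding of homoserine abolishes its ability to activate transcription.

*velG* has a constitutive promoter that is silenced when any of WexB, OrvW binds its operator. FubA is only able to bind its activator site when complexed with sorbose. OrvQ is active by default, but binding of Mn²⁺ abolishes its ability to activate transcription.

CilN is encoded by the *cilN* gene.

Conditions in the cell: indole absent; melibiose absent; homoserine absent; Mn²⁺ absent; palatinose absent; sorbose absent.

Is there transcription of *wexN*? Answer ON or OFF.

Mn²⁺ is absent, so OrvQ is active.
No repressor is bound and OrvQ is active, so *wexB* is transcribed.
So WexB is produced and active.
Indole is absent, so JovQ is inactive.
Melibiose is absent, so TorY is active.
With repressor TorY bound, *orvW* is not transcribed.
So OrvW is not produced.
With repressor WexB bound, *velG* is not transcribed.
So VelG is not produced.
Required activator VelG is absent, so *lutK* is not transcribed.
So LutK is not produced.
Sorbose is absent, so FubA is inactive.
Palatinose is absent, so PexZ is inactive.
Required activator FubA is absent, so *vorK* is not transcribed.
So VorK is not produced.
Homoserine is absent, so MorZ is active.
No repressor is bound and MorZ is active, so *cilN* is transcribed.
So CilN is produced and active.
No repressor is bound and CilN is active, so *wexN* is transcribed.

ON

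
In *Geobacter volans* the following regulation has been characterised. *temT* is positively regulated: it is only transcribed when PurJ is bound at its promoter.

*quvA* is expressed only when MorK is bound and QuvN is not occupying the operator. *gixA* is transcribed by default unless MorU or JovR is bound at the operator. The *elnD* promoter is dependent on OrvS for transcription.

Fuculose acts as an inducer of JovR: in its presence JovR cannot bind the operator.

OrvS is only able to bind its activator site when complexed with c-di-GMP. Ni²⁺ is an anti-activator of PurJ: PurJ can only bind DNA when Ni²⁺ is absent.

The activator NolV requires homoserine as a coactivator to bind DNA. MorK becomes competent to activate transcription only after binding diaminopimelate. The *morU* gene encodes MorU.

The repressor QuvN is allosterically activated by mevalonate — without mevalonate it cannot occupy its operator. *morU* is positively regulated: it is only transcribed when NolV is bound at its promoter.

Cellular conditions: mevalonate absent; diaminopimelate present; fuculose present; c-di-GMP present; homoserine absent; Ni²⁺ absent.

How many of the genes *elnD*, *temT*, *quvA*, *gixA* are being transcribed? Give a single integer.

c-di-GMP is present, so OrvS is active.
No repressor is bound and OrvS is active, so *elnD* is transcribed.
→ *elnD* is ON.
Ni²⁺ is absent, so PurJ is active.
No repressor is bound and PurJ is active, so *temT* is transcribed.
→ *temT* is ON.
Mevalonate is absent, so QuvN is inactive.
Diaminopimelate is present, so MorK is active.
No repressor is bound and MorK is active, so *quvA* is transcribed.
→ *quvA* is ON.
Homoserine is absent, so NolV is inactive.
Required activator NolV is absent, so *morU* is not transcribed.
So MorU is not produced.
Fuculose is present, so JovR is inactive.
With no repressor bound, *gixA* is transcribed.
→ *gixA* is ON.
4 of the 4 genes are transcribed.

4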